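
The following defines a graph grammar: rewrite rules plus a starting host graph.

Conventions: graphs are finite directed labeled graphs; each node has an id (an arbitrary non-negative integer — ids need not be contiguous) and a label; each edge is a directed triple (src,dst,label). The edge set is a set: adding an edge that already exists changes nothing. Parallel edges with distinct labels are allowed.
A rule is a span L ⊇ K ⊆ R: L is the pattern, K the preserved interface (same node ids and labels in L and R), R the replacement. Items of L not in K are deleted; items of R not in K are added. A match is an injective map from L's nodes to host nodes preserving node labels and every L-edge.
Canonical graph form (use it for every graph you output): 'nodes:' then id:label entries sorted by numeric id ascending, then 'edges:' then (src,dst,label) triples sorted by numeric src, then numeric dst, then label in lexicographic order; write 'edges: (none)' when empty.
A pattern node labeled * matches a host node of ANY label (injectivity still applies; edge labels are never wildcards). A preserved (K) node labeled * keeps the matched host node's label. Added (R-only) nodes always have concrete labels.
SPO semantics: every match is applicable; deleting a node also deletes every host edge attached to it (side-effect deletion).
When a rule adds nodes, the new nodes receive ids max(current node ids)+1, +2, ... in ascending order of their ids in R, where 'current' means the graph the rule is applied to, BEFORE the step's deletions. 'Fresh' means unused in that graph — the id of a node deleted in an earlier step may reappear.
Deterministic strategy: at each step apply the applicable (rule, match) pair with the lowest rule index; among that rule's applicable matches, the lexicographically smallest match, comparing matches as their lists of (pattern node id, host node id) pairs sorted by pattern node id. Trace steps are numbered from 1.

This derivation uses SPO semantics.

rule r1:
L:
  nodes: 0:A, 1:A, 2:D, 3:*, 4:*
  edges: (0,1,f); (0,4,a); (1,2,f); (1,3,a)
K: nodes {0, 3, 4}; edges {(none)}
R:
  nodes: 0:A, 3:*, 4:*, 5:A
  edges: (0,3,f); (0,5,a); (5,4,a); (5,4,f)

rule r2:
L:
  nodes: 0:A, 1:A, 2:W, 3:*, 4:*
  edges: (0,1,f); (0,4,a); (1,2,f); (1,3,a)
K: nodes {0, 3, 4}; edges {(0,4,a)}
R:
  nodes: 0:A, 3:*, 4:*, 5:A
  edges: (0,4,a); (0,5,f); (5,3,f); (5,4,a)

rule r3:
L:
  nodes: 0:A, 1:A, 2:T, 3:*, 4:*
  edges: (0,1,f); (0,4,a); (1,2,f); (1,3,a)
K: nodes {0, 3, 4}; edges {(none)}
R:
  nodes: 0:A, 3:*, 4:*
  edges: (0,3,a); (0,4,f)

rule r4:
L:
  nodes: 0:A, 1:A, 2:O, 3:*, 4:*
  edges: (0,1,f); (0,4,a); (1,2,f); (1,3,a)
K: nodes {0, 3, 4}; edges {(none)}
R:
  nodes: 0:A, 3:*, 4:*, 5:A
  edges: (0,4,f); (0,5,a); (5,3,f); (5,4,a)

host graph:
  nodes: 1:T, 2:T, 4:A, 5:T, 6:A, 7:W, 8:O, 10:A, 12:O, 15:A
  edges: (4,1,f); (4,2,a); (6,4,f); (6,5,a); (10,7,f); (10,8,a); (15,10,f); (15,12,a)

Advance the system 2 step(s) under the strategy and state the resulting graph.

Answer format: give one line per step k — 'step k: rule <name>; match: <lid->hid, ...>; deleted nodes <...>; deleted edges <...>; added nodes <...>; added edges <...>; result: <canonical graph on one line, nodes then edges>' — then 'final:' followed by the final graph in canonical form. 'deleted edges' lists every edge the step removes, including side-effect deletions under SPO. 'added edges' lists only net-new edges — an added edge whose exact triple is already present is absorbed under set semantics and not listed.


step 1: rule r2; match: 0->15, 1->10, 2->7, 3->8, 4->12; deleted nodes 7, 10; deleted edges (10,7,f); (10,8,a); (15,10,f); added nodes 16; added edges (15,16,f); (16,8,f); (16,12,a); result: nodes: 1:T, 2:T, 4:A, 5:T, 6:A, 8:O, 12:O, 15:A, 16:A edges: (4,1,f); (4,2,a); (6,4,f); (6,5,a); (15,12,a); (15,16,f); (16,8,f); (16,12,a)
step 2: rule r3; match: 0->6, 1->4, 2->1, 3->2, 4->5; deleted nodes 1, 4; deleted edges (4,1,f); (4,2,a); (6,4,f); (6,5,a); added nodes (none); added edges (6,2,a); (6,5,f); result: nodes: 2:T, 5:T, 6:A, 8:O, 12:O, 15:A, 16:A edges: (6,2,a); (6,5,f); (15,12,a); (15,16,f); (16,8,f); (16,12,a)
final:
nodes: 2:T, 5:T, 6:A, 8:O, 12:O, 15:A, 16:A
edges: (6,2,a); (6,5,f); (15,12,a); (15,16,f); (16,8,f); (16,12,a)


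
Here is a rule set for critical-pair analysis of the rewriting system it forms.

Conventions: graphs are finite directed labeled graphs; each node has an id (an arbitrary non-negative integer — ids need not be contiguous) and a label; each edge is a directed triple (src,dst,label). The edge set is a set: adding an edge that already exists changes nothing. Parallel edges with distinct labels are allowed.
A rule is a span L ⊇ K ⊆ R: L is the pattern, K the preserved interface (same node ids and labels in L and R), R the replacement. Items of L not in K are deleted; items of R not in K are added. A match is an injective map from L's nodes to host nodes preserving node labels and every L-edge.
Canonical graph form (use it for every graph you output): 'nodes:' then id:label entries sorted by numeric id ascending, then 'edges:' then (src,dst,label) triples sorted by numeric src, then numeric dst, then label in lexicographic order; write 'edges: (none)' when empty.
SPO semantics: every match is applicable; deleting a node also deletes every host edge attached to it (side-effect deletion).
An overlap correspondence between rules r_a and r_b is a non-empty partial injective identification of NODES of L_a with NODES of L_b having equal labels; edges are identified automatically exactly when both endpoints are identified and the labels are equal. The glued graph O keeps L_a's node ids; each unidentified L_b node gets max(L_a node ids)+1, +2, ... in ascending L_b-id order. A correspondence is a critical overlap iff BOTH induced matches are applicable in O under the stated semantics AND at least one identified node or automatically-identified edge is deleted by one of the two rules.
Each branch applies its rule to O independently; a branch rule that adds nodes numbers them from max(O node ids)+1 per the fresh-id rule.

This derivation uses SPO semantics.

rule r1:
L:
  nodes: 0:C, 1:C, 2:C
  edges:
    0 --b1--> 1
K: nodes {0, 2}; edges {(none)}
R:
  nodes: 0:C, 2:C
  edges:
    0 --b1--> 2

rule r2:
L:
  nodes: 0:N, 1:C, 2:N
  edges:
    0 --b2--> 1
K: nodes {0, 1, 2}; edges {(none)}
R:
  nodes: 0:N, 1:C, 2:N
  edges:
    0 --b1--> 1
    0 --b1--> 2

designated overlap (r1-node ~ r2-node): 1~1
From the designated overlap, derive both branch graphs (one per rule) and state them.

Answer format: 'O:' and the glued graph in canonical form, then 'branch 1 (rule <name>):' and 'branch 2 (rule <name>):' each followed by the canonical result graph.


O:
nodes: 0:C, 1:C, 2:C, 3:N, 4:N
edges: (0,1,b1); (3,1,b2)
branch 1 (rule r1):
nodes: 0:C, 2:C, 3:N, 4:N
edges: (0,2,b1)
branch 2 (rule r2):
nodes: 0:C, 1:C, 2:C, 3:N, 4:N
edges: (0,1,b1); (3,1,b1); (3,4,b1)


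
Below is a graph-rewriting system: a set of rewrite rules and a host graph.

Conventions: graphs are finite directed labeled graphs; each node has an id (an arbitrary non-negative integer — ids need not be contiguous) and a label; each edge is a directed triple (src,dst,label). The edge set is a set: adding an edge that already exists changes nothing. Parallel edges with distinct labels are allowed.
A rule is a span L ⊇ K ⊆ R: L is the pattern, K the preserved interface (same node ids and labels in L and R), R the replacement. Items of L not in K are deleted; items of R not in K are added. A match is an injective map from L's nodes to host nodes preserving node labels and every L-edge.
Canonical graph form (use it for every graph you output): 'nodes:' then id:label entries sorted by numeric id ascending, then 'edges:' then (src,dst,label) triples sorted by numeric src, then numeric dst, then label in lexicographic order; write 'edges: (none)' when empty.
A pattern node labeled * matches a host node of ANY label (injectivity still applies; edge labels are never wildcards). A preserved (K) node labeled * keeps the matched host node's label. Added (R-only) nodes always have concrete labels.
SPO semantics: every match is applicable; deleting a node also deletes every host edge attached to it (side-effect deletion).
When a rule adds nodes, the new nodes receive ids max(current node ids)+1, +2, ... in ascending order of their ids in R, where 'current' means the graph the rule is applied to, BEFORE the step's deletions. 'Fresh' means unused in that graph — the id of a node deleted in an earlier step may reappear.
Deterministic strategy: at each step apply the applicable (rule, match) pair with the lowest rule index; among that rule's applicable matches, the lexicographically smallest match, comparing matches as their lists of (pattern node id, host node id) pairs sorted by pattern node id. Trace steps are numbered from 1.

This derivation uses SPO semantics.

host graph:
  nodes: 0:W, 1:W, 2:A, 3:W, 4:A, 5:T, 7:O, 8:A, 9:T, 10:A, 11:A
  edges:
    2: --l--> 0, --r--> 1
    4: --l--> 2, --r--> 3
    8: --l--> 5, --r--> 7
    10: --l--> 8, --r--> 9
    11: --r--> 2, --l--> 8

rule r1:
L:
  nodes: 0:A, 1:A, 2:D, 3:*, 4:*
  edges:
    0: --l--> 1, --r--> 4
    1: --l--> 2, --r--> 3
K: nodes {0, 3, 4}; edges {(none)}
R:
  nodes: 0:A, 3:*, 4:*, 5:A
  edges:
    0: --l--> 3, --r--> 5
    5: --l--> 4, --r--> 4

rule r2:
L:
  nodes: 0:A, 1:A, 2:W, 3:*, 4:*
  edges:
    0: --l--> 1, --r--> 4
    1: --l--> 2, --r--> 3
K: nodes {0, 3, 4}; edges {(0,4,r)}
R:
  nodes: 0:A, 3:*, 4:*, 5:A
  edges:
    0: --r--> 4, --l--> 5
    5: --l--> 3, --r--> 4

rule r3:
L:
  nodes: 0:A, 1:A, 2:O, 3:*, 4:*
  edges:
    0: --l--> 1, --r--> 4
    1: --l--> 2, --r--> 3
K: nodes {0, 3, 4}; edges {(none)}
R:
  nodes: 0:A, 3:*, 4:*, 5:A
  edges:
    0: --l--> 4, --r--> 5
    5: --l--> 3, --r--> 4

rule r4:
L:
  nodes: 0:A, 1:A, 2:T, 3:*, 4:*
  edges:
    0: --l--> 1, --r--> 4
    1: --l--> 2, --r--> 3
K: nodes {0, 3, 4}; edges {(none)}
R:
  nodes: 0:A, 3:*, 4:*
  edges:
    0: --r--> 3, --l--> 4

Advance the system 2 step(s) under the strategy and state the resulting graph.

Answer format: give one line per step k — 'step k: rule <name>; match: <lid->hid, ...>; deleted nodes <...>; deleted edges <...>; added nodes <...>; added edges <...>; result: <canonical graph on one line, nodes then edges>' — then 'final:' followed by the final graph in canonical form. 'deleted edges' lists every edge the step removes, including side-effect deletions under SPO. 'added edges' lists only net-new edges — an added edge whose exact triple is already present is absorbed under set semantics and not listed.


step 1: rule r2; match: 0->4, 1->2, 2->0, 3->1, 4->3; deleted nodes 0, 2; deleted edges (2,0,l); (2,1,r); (4,2,l); (11,2,r); added nodes 12; added edges (4,12,l); (12,1,l); (12,3,r); result: nodes: 1:W, 3:W, 4:A, 5:T, 7:O, 8:A, 9:T, 10:A, 11:A, 12:A edges: (4,3,r); (4,12,l); (8,5,l); (8,7,r); (10,8,l); (10,9,r); (11,8,l); (12,1,l); (12,3,r)
step 2: rule r4; match: 0->10, 1->8, 2->5, 3->7, 4->9; deleted nodes 5, 8; deleted edges (8,5,l); (8,7,r); (10,8,l); (10,9,r); (11,8,l); added nodes (none); added edges (10,7,r); (10,9,l); result: nodes: 1:W, 3:W, 4:A, 7:O, 9:T, 10:A, 11:A, 12:A edges: (4,3,r); (4,12,l); (10,7,r); (10,9,l); (12,1,l); (12,3,r)
final:
nodes: 1:W, 3:W, 4:A, 7:O, 9:T, 10:A, 11:A, 12:A
edges: (4,3,r); (4,12,l); (10,7,r); (10,9,l); (12,1,l); (12,3,r)


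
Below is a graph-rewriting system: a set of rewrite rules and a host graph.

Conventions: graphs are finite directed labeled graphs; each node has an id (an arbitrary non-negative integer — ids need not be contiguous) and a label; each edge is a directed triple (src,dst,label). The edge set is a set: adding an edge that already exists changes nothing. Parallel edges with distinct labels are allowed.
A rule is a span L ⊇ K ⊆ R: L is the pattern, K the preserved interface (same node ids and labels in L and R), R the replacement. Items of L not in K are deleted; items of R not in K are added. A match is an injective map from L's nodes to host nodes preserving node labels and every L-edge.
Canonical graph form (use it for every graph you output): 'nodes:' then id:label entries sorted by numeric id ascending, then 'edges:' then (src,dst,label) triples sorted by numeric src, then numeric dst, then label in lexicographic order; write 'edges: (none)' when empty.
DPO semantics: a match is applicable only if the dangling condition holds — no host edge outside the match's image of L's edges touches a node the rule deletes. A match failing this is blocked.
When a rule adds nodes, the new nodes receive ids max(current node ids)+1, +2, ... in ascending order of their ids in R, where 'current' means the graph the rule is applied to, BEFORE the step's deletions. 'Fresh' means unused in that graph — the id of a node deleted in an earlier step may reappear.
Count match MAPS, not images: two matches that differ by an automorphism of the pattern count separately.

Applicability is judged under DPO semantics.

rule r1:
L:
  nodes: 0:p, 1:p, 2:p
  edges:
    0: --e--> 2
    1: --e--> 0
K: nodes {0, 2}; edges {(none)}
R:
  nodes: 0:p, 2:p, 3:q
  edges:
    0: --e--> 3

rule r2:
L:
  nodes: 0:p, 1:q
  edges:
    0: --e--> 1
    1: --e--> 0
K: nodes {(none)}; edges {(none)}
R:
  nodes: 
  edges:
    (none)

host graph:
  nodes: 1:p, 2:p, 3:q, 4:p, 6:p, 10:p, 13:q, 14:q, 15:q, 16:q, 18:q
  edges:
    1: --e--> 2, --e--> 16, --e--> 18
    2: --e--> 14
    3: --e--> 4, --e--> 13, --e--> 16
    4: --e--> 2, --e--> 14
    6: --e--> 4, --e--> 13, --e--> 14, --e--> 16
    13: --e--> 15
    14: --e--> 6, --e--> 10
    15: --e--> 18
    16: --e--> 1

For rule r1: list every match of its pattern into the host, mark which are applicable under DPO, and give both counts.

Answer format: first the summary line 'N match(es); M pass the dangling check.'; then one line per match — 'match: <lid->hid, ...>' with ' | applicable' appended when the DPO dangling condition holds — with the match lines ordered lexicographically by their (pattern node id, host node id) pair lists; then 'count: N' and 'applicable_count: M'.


1 match(es); 0 pass the dangling check.
match: 0->4, 1->6, 2->2
count: 1
applicable_count: 0


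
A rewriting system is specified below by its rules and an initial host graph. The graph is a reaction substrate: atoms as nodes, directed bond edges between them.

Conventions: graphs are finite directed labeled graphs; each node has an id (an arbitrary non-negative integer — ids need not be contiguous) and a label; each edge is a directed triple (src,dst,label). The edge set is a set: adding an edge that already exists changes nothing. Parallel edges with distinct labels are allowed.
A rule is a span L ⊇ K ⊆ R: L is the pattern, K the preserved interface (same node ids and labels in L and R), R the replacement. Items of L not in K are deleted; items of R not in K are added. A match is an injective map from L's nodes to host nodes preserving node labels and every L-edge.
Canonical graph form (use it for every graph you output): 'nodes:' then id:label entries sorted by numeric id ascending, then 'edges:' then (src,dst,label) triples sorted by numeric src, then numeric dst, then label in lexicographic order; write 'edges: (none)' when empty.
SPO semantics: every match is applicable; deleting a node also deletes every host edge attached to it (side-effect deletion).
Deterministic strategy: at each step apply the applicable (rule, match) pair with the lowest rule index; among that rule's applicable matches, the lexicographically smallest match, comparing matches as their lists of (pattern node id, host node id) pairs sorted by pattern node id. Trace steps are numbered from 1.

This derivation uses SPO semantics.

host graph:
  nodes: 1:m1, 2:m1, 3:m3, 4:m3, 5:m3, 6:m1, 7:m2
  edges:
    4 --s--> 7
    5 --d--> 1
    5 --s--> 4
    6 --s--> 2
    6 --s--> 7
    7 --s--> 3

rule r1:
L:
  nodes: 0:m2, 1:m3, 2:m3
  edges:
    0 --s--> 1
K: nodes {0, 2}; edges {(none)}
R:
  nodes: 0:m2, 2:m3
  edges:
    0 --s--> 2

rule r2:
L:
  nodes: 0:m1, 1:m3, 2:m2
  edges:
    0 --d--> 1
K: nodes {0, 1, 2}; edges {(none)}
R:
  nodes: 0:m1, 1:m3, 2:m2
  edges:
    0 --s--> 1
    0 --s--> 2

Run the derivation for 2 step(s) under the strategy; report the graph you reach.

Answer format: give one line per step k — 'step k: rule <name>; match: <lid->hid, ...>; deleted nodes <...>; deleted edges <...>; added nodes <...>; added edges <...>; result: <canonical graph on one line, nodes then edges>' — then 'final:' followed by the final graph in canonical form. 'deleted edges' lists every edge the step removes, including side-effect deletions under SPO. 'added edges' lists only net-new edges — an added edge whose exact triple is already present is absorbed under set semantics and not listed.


step 1: rule r1; match: 0->7, 1->3, 2->4; deleted nodes 3; deleted edges (7,3,s); added nodes (none); added edges (7,4,s); result: nodes: 1:m1, 2:m1, 4:m3, 5:m3, 6:m1, 7:m2 edges: (4,7,s); (5,1,d); (5,4,s); (6,2,s); (6,7,s); (7,4,s)
step 2: rule r1; match: 0->7, 1->4, 2->5; deleted nodes 4; deleted edges (4,7,s); (5,4,s); (7,4,s); added nodes (none); added edges (7,5,s); result: nodes: 1:m1, 2:m1, 5:m3, 6:m1, 7:m2 edges: (5,1,d); (6,2,s); (6,7,s); (7,5,s)
final:
nodes: 1:m1, 2:m1, 5:m3, 6:m1, 7:m2
edges: (5,1,d); (6,2,s); (6,7,s); (7,5,s)


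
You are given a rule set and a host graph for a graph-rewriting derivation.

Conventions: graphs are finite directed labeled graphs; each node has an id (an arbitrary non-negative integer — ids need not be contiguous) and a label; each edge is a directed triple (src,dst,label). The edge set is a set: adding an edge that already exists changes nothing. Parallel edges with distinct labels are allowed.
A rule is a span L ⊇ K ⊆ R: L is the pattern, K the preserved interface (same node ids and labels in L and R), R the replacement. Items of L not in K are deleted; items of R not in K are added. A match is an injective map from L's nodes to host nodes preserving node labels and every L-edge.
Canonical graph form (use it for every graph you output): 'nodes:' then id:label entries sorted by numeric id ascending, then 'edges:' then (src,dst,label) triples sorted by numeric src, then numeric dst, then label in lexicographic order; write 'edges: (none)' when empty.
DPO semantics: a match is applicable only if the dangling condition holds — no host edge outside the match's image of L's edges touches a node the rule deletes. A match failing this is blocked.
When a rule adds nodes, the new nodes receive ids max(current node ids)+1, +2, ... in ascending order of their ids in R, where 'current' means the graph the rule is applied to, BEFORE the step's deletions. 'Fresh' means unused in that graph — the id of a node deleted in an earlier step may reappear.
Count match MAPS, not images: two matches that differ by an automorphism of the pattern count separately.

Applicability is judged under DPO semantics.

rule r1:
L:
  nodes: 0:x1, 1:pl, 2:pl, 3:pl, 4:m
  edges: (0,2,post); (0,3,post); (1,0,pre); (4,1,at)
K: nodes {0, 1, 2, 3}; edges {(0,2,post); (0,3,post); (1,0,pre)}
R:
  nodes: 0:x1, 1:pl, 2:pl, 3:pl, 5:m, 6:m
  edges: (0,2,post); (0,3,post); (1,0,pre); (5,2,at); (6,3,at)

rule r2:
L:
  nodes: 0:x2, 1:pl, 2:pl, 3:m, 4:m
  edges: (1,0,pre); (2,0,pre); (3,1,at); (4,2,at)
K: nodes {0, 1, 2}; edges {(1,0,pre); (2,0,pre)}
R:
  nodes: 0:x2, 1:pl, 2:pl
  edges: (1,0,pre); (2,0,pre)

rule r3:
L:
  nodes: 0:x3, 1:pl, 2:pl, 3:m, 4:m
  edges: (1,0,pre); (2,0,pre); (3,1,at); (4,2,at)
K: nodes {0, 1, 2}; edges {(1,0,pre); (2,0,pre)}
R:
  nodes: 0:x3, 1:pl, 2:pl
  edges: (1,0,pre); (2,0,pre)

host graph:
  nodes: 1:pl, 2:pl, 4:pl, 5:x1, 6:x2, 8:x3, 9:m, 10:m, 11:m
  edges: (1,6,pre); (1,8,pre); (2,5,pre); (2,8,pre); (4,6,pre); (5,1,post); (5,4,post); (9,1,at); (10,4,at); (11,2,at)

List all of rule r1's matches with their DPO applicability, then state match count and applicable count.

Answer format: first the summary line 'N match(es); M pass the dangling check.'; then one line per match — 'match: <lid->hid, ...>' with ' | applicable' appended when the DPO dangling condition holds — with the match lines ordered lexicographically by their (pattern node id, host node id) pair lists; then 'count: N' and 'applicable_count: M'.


2 match(es); 2 pass the dangling check.
match: 0->5, 1->2, 2->1, 3->4, 4->11 | applicable
match: 0->5, 1->2, 2->4, 3->1, 4->11 | applicable
count: 2
applicable_count: 2


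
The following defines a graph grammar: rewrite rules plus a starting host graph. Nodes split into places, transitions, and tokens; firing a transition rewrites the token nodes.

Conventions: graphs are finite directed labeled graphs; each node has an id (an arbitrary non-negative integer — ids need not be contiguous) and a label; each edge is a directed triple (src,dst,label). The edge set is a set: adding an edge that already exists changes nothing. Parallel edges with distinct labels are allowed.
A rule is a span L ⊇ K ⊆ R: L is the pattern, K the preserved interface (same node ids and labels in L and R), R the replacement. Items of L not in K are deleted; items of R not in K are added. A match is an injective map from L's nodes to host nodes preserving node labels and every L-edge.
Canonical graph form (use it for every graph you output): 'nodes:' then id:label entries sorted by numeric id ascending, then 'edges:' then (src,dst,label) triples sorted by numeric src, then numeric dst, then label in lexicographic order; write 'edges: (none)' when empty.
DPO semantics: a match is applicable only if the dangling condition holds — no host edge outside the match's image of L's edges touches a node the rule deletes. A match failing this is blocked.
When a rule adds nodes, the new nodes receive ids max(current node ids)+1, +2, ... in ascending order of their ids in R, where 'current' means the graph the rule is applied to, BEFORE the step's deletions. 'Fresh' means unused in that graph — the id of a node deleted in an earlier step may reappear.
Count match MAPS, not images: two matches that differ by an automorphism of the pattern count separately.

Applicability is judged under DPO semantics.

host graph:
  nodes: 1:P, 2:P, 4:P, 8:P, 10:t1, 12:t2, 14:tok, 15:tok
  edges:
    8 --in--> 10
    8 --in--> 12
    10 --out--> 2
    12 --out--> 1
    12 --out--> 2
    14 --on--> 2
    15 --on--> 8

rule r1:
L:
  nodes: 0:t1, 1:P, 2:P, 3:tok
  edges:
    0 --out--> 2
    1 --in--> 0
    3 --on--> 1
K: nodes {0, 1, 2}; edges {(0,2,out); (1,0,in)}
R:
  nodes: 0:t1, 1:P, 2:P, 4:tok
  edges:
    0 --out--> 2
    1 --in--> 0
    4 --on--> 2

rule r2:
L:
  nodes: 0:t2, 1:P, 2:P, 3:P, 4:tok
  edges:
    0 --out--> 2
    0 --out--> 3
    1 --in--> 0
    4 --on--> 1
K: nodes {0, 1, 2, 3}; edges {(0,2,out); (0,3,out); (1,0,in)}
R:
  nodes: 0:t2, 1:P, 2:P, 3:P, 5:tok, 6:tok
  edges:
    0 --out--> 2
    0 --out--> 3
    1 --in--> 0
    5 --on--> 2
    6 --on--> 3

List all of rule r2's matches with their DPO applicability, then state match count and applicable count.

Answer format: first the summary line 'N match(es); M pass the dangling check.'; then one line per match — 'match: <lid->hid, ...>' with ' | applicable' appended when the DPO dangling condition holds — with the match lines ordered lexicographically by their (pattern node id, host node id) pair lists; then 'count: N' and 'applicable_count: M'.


2 match(es); 2 pass the dangling check.
match: 0->12, 1->8, 2->1, 3->2, 4->15 | applicable
match: 0->12, 1->8, 2->2, 3->1, 4->15 | applicable
count: 2
applicable_count: 2


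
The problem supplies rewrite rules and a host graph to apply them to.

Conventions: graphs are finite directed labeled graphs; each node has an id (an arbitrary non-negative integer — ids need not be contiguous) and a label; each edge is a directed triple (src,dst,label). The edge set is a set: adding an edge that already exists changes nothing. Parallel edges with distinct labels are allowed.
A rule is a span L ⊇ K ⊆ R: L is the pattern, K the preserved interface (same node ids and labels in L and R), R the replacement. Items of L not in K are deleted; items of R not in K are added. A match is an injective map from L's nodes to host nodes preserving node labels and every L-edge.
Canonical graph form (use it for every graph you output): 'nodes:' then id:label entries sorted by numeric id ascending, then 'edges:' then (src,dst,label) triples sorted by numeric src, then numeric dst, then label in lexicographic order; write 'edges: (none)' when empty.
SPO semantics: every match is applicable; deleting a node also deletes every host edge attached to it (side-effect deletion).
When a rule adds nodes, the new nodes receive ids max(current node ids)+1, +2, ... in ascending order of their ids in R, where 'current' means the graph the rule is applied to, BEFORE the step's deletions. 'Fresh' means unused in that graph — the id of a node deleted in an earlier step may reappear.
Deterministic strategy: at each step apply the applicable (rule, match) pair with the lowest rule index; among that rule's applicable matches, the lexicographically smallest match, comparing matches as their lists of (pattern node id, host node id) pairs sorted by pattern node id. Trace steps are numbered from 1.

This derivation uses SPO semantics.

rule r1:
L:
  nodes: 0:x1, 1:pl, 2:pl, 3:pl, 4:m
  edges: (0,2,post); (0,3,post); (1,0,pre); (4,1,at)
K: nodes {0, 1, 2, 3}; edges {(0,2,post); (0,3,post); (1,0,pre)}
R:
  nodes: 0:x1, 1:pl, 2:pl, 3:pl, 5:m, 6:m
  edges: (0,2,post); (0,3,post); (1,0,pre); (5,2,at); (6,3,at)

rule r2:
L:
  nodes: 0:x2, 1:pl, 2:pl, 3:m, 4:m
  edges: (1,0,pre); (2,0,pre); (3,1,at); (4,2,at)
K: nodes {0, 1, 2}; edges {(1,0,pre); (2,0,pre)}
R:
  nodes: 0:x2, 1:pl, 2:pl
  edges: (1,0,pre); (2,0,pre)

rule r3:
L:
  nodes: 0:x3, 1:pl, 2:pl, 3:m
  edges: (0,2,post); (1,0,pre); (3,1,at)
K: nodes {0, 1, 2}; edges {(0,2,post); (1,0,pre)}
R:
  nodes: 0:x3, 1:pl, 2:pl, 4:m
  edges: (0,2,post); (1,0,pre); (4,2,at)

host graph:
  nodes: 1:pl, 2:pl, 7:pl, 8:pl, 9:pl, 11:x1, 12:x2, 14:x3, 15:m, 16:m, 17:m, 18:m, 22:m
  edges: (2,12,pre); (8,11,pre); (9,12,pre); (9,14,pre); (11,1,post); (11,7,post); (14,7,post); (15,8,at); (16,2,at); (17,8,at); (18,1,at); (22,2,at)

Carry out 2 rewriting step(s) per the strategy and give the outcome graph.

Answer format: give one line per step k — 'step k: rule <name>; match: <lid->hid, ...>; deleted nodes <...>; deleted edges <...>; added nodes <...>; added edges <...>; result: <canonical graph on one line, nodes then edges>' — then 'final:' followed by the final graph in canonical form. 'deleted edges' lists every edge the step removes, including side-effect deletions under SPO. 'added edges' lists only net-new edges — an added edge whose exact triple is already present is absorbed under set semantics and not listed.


step 1: rule r1; match: 0->11, 1->8, 2->1, 3->7, 4->15; deleted nodes 15; deleted edges (15,8,at); added nodes 23, 24; added edges (23,1,at); (24,7,at); result: nodes: 1:pl, 2:pl, 7:pl, 8:pl, 9:pl, 11:x1, 12:x2, 14:x3, 16:m, 17:m, 18:m, 22:m, 23:m, 24:m edges: (2,12,pre); (8,11,pre); (9,12,pre); (9,14,pre); (11,1,post); (11,7,post); (14,7,post); (16,2,at); (17,8,at); (18,1,at); (22,2,at); (23,1,at); (24,7,at)
step 2: rule r1; match: 0->11, 1->8, 2->1, 3->7, 4->17; deleted nodes 17; deleted edges (17,8,at); added nodes 25, 26; added edges (25,1,at); (26,7,at); result: nodes: 1:pl, 2:pl, 7:pl, 8:pl, 9:pl, 11:x1, 12:x2, 14:x3, 16:m, 18:m, 22:m, 23:m, 24:m, 25:m, 26:m edges: (2,12,pre); (8,11,pre); (9,12,pre); (9,14,pre); (11,1,post); (11,7,post); (14,7,post); (16,2,at); (18,1,at); (22,2,at); (23,1,at); (24,7,at); (25,1,at); (26,7,at)
final:
nodes: 1:pl, 2:pl, 7:pl, 8:pl, 9:pl, 11:x1, 12:x2, 14:x3, 16:m, 18:m, 22:m, 23:m, 24:m, 25:m, 26:m
edges: (2,12,pre); (8,11,pre); (9,12,pre); (9,14,pre); (11,1,post); (11,7,post); (14,7,post); (16,2,at); (18,1,at); (22,2,at); (23,1,at); (24,7,at); (25,1,at); (26,7,at)


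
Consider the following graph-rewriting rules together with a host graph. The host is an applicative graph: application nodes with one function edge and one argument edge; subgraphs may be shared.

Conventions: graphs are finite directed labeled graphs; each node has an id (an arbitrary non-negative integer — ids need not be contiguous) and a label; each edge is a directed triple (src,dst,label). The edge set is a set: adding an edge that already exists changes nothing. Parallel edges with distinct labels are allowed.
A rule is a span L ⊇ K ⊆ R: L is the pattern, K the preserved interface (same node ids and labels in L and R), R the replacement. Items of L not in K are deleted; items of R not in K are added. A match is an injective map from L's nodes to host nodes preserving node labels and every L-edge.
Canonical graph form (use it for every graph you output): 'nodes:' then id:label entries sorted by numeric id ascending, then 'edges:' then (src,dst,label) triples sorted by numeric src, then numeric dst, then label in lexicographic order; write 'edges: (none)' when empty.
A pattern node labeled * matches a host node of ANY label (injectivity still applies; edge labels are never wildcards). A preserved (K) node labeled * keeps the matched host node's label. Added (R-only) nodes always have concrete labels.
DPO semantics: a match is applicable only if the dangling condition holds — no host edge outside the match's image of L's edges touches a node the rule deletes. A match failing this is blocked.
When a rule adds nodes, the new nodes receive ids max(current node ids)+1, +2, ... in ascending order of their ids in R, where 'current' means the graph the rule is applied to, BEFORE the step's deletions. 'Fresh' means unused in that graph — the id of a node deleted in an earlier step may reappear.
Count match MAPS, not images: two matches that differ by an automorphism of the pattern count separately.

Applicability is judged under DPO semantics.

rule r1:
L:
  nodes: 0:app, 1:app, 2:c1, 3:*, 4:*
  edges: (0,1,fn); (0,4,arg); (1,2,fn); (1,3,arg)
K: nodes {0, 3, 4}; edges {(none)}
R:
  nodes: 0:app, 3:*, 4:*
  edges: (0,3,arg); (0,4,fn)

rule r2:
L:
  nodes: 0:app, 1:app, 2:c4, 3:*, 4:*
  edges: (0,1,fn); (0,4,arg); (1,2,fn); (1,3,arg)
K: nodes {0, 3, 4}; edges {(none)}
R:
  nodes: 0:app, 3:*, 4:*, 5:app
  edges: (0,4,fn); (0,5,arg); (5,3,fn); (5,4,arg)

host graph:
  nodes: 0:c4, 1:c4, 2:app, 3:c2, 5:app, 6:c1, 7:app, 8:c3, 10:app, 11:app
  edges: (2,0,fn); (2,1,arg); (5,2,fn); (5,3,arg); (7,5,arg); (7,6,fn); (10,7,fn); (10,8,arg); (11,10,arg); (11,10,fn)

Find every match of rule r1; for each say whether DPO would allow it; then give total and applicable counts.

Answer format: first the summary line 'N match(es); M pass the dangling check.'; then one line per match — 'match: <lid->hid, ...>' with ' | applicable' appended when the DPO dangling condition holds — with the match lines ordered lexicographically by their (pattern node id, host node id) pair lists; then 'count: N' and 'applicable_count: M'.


1 match(es); 1 pass the dangling check.
match: 0->10, 1->7, 2->6, 3->5, 4->8 | applicable
count: 1
applicable_count: 1


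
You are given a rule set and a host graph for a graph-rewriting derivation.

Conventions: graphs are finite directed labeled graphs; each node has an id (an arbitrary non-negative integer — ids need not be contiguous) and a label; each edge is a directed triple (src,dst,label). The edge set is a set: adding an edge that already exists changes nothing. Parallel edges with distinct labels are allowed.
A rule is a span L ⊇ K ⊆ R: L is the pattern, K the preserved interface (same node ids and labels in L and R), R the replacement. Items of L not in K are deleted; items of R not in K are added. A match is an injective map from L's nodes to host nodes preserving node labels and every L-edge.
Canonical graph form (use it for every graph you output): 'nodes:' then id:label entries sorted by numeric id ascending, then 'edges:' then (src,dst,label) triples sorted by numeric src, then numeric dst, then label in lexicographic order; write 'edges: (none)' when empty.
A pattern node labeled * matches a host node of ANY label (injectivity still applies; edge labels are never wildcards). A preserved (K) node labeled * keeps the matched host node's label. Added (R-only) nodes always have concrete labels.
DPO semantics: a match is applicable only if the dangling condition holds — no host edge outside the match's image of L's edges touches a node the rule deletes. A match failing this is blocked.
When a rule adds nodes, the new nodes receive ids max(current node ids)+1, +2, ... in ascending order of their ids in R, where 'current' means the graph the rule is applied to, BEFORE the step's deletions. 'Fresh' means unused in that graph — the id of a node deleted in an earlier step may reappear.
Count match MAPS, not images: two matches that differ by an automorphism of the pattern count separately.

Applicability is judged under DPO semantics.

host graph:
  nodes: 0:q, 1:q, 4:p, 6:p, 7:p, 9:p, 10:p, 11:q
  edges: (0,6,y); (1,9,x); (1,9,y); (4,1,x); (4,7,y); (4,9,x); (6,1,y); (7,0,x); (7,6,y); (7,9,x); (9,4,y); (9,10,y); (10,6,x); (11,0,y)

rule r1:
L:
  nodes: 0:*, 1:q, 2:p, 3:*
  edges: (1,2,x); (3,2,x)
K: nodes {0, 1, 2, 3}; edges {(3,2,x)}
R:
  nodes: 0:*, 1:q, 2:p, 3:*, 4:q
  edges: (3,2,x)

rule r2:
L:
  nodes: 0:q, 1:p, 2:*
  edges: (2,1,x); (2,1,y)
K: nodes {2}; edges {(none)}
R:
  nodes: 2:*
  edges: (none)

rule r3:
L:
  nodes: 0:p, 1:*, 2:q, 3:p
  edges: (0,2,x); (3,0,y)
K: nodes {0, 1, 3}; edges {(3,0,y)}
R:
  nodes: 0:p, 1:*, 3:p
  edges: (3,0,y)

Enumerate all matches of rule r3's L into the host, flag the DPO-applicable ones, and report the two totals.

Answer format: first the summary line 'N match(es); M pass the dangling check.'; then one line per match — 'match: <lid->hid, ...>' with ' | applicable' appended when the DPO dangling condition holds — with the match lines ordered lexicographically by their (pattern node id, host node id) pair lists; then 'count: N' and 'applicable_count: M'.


10 match(es); 0 pass the dangling check.
match: 0->4, 1->0, 2->1, 3->9
match: 0->4, 1->6, 2->1, 3->9
match: 0->4, 1->7, 2->1, 3->9
match: 0->4, 1->10, 2->1, 3->9
match: 0->4, 1->11, 2->1, 3->9
match: 0->7, 1->1, 2->0, 3->4
match: 0->7, 1->6, 2->0, 3->4
match: 0->7, 1->9, 2->0, 3->4
match: 0->7, 1->10, 2->0, 3->4
match: 0->7, 1->11, 2->0, 3->4
count: 10
applicable_count: 0


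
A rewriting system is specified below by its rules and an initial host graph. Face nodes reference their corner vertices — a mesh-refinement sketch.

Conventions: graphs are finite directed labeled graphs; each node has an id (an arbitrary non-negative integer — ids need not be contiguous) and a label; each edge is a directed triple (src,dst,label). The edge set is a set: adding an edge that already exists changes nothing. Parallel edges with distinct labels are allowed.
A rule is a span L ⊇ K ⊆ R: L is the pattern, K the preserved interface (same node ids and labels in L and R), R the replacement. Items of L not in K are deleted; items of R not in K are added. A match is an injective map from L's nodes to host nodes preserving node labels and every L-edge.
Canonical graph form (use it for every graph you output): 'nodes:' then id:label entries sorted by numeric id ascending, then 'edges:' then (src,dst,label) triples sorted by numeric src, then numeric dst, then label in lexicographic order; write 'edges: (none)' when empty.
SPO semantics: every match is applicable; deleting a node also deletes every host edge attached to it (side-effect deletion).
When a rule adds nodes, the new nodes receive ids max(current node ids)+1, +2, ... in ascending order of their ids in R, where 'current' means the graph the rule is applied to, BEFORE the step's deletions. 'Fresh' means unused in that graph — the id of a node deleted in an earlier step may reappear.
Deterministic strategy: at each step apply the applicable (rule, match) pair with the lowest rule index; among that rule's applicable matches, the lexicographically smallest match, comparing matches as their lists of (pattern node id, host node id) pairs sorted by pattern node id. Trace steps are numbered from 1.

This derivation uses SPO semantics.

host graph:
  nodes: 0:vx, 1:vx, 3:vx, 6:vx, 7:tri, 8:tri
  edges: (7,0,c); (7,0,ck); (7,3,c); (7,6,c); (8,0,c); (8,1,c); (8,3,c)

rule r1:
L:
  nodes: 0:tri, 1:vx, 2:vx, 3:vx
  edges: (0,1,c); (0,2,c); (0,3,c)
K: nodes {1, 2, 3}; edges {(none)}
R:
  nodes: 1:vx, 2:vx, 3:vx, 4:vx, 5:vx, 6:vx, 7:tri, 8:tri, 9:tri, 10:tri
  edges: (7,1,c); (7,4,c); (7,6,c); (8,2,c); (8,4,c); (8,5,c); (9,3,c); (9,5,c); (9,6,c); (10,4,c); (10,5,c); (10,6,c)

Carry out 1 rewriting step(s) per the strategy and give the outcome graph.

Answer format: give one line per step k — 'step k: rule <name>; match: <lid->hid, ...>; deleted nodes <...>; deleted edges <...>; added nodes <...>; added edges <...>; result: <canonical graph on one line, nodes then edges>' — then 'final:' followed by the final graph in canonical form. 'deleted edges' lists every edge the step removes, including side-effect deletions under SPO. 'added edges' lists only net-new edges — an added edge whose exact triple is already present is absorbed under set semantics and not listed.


step 1: rule r1; match: 0->7, 1->0, 2->3, 3->6; deleted nodes 7; deleted edges (7,0,c); (7,0,ck); (7,3,c); (7,6,c); added nodes 9, 10, 11, 12, 13, 14, 15; added edges (12,0,c); (12,9,c); (12,11,c); (13,3,c); (13,9,c); (13,10,c); (14,6,c); (14,10,c); (14,11,c); (15,9,c); (15,10,c); (15,11,c); result: nodes: 0:vx, 1:vx, 3:vx, 6:vx, 8:tri, 9:vx, 10:vx, 11:vx, 12:tri, 13:tri, 14:tri, 15:tri edges: (8,0,c); (8,1,c); (8,3,c); (12,0,c); (12,9,c); (12,11,c); (13,3,c); (13,9,c); (13,10,c); (14,6,c); (14,10,c); (14,11,c); (15,9,c); (15,10,c); (15,11,c)
final:
nodes: 0:vx, 1:vx, 3:vx, 6:vx, 8:tri, 9:vx, 10:vx, 11:vx, 12:tri, 13:tri, 14:tri, 15:tri
edges: (8,0,c); (8,1,c); (8,3,c); (12,0,c); (12,9,c); (12,11,c); (13,3,c); (13,9,c); (13,10,c); (14,6,c); (14,10,c); (14,11,c); (15,9,c); (15,10,c); (15,11,c)


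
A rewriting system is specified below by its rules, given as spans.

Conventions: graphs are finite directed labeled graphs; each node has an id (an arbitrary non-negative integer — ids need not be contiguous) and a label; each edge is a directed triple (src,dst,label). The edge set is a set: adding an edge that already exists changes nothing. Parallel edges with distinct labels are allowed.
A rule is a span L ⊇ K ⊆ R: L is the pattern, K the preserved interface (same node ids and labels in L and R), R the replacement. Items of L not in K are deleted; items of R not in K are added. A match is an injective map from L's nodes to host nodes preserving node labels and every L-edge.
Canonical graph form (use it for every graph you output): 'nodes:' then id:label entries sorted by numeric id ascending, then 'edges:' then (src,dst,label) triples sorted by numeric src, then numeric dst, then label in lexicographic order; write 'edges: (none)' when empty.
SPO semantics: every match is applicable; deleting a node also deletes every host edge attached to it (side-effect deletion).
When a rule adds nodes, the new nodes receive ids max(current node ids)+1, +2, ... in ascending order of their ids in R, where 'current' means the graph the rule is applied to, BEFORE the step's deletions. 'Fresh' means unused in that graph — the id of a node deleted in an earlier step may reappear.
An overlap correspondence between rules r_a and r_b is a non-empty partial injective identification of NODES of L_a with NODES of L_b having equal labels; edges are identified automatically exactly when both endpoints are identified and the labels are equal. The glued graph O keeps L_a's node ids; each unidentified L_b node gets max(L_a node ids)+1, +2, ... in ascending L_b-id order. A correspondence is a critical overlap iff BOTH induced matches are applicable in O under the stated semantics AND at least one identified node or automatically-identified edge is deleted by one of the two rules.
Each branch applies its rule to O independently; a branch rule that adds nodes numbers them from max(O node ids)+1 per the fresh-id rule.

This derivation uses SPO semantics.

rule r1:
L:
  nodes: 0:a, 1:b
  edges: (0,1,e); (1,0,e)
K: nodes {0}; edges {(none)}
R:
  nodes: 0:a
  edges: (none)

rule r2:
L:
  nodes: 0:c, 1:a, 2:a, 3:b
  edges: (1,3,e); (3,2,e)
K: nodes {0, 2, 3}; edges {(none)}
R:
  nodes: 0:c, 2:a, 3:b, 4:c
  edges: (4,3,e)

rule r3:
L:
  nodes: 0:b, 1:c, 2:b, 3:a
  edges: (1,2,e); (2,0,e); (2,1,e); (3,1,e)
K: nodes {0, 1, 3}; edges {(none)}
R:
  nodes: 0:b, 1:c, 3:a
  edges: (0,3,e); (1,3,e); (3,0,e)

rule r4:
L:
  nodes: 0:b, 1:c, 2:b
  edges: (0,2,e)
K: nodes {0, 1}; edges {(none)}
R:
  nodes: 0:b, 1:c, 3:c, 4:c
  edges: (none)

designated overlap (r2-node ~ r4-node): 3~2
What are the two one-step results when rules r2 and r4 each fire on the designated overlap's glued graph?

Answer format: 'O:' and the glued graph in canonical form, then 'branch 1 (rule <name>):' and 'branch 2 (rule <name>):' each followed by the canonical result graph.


O:
nodes: 0:c, 1:a, 2:a, 3:b, 4:b, 5:c
edges: (1,3,e); (3,2,e); (4,3,e)
branch 1 (rule r2):
nodes: 0:c, 2:a, 3:b, 4:b, 5:c, 6:c
edges: (4,3,e); (6,3,e)
branch 2 (rule r4):
nodes: 0:c, 1:a, 2:a, 4:b, 5:c, 6:c, 7:c
edges: (none)
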